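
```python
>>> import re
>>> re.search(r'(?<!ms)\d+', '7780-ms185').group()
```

A negative assertion filters positions out without eating any characters.
`re.search` scans for the first position where the pattern succeeds.
The match spans [0:4] → '7780'.

'7780'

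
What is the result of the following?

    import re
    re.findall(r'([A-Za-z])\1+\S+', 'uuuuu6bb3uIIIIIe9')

['u']

After group 1 captures some text, `\1` only succeeds where that same text appears again.
One capturing group, so `findall` returns just the captured substring from the one match — 1 in all.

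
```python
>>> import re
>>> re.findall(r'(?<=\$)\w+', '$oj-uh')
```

The positive lookaround only admits positions where the adjacent text matches; those characters stay outside the span.
Since nothing is captured, `findall` lists the 1 matched substring directly.

['oj']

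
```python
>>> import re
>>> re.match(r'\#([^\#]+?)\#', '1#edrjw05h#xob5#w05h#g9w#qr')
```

None

With `match`, the pattern is implicitly anchored at the beginning.
Here the string doesn't start with a match, so the call returns None.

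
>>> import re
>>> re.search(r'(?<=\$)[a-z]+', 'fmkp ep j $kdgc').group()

'kdgc'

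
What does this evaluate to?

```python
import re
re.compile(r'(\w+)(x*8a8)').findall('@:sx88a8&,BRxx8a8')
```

The pattern matches one or more of a word character (captured); then zero or more of the literal 'x', then the literal '8a8' (captured).
Scanning left to right: at [2:8] match 'sx88a8', groups = ('sx8', '8a8'); at [10:17] match 'BRxx8a8', groups = ('BRxx', '8a8').
Multiple groups make `findall` return tuples — one 2-tuple for each match.

[('sx8', '8a8'), ('BRxx', '8a8')]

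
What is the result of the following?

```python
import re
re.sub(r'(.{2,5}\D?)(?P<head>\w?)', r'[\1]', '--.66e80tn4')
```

This matches 2 to 5 of any character, then optionally a non-digit (captured); then optionally a word character (captured as 'head').
Matches: at [0:7] → '--.66e8'; at [7:11] → '0tn4'.
The replacement refers to a captured group, so each match is rewritten using its own captured text.

'[--.66e][0tn4]'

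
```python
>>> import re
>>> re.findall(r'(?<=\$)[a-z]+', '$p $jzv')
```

['p', 'jzv']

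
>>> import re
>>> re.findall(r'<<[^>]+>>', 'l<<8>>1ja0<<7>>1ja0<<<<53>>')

`findall` yields the raw match text (3 of them) because the pattern has no groups.

['<<8>>', '<<7>>', '<<<<53>>']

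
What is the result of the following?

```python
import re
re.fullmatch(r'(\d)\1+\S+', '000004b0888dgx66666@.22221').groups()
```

The match spans [0:26] → '000004b0888dgx66666@.22221'.
Captured: group 1 = '0'.

('0',)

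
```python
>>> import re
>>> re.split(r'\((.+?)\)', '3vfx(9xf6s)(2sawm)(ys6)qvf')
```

['3vfx', '9xf6s', '', '2sawm', '', 'ys6', 'qvf']

Lazy quantifiers expand one character at a time until the remainder of the pattern can match.
`re.split` interleaves the captured-group text with the surrounding fragments.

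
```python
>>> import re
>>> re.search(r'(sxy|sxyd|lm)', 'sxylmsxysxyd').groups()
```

('sxy',)

`re.search` scans for the first position where the pattern succeeds.
The match spans [0:3] → 'sxy'.
Captured: group 1 = 'sxy'.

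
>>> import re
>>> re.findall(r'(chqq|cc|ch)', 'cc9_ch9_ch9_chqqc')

['cc', 'ch', 'ch', 'chqq']

Branches in `(...|...)` are attempted left-to-right; the first branch that allows the whole pattern to succeed is taken.
Because there's exactly one group, `findall` drops the full match and keeps group 1 from each hit.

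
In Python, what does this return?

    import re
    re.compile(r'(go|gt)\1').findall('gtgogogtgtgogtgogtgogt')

`\1` has to match the exact text group 1 already captured.
One capturing group, so `findall` returns just the captured substring from each match — 2 in all.

['go', 'gt']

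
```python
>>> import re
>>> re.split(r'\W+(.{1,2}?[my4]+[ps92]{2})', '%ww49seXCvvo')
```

The pattern matches one or more of a non-word character; then 1 to 2 of any character (lazy), then one or more of one of [my4], then exactly 2 of one of [ps92] (captured).
Matches to split on: at [0:6] → '%ww49s'.
With a capturing group present, the delimiter's captured portion is kept in the result list.

['', 'ww49s', 'eXCvvo']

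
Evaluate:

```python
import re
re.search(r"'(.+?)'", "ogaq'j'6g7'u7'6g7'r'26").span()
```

The match spans [4:7] → "'j'".

(4, 7)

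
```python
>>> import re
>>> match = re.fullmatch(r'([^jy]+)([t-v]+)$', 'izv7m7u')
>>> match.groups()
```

('izv7m7', 'u')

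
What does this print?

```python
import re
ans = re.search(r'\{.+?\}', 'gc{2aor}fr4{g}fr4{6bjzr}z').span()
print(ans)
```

(2, 8)

The `?` after the quantifier makes it lazy — it takes as little as possible before letting the rest of the pattern try.
Unlike `match`, `search` isn't anchored — it looks for the pattern anywhere in the string.
The match spans [2:8] → '{2aor}'.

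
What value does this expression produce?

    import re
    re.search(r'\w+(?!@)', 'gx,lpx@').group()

'gx'

A negative assertion filters positions out without eating any characters.
Unlike `match`, `search` isn't anchored — it looks for the pattern anywhere in the string.
The match spans [0:2] → 'gx'.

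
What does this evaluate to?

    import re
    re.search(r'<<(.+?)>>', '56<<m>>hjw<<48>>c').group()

'<<m>>'

The `?` after the quantifier makes it lazy — it takes as little as possible before letting the rest of the pattern try.
The match spans [2:7] → '<<m>>'.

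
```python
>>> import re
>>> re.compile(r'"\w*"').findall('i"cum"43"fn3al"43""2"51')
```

Since nothing is captured, `findall` lists the 3 matched substrings directly.

['"cum"', '"fn3al"', '""']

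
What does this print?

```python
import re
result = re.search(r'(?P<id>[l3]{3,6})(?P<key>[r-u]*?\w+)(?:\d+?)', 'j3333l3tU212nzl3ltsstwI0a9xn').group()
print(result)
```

3333l3tU212nzl3ltsstwI0a9

This matches 3 to 6 of one of [l3] (captured as 'id'); then zero or more of a character in [r-u] (lazy), then one or more of a word character (captured as 'key'); then one or more of a digit (lazy) (non-capturing group).
The match spans [1:26] → '3333l3tU212nzl3ltsstwI0a9'.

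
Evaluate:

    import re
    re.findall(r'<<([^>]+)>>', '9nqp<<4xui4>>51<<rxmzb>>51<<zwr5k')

Because there's exactly one group, `findall` drops the full match and keeps group 1 from each hit.

['4xui4', 'rxmzb']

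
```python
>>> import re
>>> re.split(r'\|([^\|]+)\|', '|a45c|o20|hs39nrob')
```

['', 'a45c', 'o20|hs39nrob']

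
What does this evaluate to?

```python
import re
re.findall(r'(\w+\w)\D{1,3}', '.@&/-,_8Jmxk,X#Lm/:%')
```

['_8Jmxk', 'Lm']

Pattern: one or more of a word character, then a word character (captured); then 1 to 3 of a non-digit.
Scanning left to right: at [6:15] match '_8Jmxk,X#', group 1 = '_8Jmxk'; at [15:20] match 'Lm/:%', group 1 = 'Lm'.
With a single group, `findall` returns only what that group captured — 2 items.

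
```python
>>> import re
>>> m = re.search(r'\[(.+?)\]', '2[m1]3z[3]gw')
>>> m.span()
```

(1, 5)

Because the quantifier is non-greedy, it stops expanding at the earliest point where the rest of the pattern can succeed.
The match spans [1:5] → '[m1]'.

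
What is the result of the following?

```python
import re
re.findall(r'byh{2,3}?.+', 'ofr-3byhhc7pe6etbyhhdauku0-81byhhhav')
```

['byhhc7pe6etbyhhdauku0-81byhhhav']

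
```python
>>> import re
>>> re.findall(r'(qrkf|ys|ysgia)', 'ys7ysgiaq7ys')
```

`|` is ordered: at each position the engine commits to the first alternative that works.
Because there's exactly one group, `findall` drops the full match and keeps group 1 from each hit.

['ys', 'ys', 'ys']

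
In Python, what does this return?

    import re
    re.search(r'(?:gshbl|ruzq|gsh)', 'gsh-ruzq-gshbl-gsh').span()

(0, 3)

`re.search` scans for the first position where the pattern succeeds.
The match spans [0:3] → 'gsh'.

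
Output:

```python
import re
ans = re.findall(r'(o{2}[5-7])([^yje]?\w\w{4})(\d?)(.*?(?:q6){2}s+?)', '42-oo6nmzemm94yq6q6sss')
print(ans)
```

Pattern: exactly 2 of the literal 'o', then a character in [5-7] (captured); then optionally any character except [yje], then a word character, then exactly 4 of a word character (captured); then optionally a digit (captured); then zero or more of any character (lazy), then the literal 'q6' repeated 2 times, then one or more of the literal 's' (lazy) (captured).
Walking the string: at [3:20] match 'oo6nmzemm94yq6q6s', groups = ('oo6', 'nmzemm', '9', '4yq6q6s').
4 groups means the one result is a tuple of 4 captured strings — 1 here.

[('oo6', 'nmzemm', '9', '4yq6q6s')]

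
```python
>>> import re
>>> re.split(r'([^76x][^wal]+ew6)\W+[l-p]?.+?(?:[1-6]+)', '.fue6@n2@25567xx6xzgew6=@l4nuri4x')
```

The pattern matches any character except [76x], then one or more of any character except [wal], then the literal 'ew6' (captured); then one or more of a non-word character, then optionally a character in [l-p], then one or more of any character (lazy); then one or more of a character in [1-6] (non-capturing group).
Matches to split on: at [0:32] → '.fue6@n2@25567xx6xzgew6=@l4nuri4'.
With a capturing group present, the delimiter's captured portion is kept in the result list.

['', '.fue6@n2@25567xx6xzgew6', 'x']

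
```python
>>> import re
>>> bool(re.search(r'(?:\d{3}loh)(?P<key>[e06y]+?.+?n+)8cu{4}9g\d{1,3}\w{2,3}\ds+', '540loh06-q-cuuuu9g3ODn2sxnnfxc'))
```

False

This matches exactly 3 of a digit, then the literal 'loh' (non-capturing group); then one or more of one of [e06y] (lazy), then one or more of any character (lazy), then one or more of a literal 'n' (captured as 'key'); then the literal '8c', then exactly 4 of a literal 'u'; then the literal '9g', then 1 to 3 of a digit, then 2 to 3 of a word character; then a digit, then one or more of a literal 's'.
`re.search` scans for the first position where the pattern succeeds.
Here the pattern never matches, so the call returns None, and `bool(None)` is False.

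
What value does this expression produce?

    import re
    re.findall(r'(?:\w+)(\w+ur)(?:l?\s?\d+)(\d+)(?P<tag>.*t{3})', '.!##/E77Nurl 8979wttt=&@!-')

[('Nur', '9', 'wttt')]

The pattern matches one or more of a word character (non-capturing group); then one or more of a word character, then the literal 'ur' (captured); then optionally the literal 'l', then optionally whitespace, then one or more of a digit (non-capturing group); then one or more of a digit (captured); then zero or more of any character, then exactly 3 of the literal 't' (captured as 'tag').
Matches: at [5:21] match 'E77Nurl 8979wttt', groups = ('Nur', '9', 'wttt').
Multiple groups make `findall` return tuples — one 3-tuple for the one match.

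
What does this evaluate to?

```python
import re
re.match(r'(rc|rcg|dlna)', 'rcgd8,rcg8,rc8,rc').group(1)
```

'rc'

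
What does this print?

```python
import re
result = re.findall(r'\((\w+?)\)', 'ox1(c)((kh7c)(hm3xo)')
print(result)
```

Matches: at [3:6] match '(c)', group 1 = 'c'; at [7:13] match '(kh7c)', group 1 = 'kh7c'; at [13:20] match '(hm3xo)', group 1 = 'hm3xo'.
Because there's exactly one group, `findall` drops the full match and keeps group 1 from each hit.

['c', 'kh7c', 'hm3xo']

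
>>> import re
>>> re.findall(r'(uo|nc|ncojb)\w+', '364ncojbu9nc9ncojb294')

Branches in `(...|...)` are attempted left-to-right; the first branch that allows the whole pattern to succeed is taken.
Scanning left to right: at [3:21] match 'ncojbu9nc9ncojb294', group 1 = 'nc'.
Because there's exactly one group, `findall` drops the full match and keeps group 1 from the one hit.

['nc']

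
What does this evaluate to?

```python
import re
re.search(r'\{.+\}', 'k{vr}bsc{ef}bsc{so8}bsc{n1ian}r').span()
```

(1, 30)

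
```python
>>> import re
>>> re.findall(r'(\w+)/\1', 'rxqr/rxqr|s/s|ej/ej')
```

['rxqr', 's', 'ej']

After group 1 captures some text, `\1` only succeeds where that same text appears again.
Scanning left to right: at [0:9] match 'rxqr/rxqr', group 1 = 'rxqr'; at [10:13] match 's/s', group 1 = 's'; at [14:19] match 'ej/ej', group 1 = 'ej'.
`findall` collects group 1 from each match (3 total).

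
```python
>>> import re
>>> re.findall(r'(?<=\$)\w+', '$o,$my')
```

['o', 'my']

The positive lookaround only admits positions where the adjacent text matches; those characters stay outside the span.
Walking the string: at [1:2] → 'o'; at [4:6] → 'my'.
`findall` yields the raw match text (2 of them) because the pattern has no groups.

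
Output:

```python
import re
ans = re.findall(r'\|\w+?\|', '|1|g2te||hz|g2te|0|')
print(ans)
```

['|1|', '|hz|', '|0|']

Matches: at [0:3] → '|1|'; at [8:12] → '|hz|'; at [16:19] → '|0|'.
Since nothing is captured, `findall` lists the 3 matched substrings directly.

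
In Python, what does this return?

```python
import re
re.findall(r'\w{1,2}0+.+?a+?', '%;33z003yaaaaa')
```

['3z003ya']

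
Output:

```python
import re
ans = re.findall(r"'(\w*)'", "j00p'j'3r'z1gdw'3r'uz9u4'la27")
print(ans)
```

Walking the string: at [4:7] match "'j'", group 1 = 'j'; at [9:16] match "'z1gdw'", group 1 = 'z1gdw'; at [18:25] match "'uz9u4'", group 1 = 'uz9u4'.
With a single group, `findall` returns only what that group captured — 3 items.

['j', 'z1gdw', 'uz9u4']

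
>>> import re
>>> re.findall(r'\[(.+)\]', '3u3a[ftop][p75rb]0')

['ftop][p75rb']

Scanning left to right: at [4:17] match '[ftop][p75rb]', group 1 = 'ftop][p75rb'.
Because there's exactly one group, `findall` drops the full match and keeps group 1 from the one hit.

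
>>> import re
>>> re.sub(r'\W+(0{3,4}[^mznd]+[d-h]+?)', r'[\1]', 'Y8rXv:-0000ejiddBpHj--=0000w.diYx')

A `+?`/`*?`/`{m,n}?` starts at its minimum and grows only as far as needed for what follows to match.
The replacement refers to a captured group, so each match is rewritten using its own captured text.

'Y8rXv[0000ejid]dBpHj[0000w.d]iYx'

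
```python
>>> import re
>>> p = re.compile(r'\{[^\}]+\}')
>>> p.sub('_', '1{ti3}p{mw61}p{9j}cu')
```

'1_p_p_cu'

`sub` substitutes '_' at each match site.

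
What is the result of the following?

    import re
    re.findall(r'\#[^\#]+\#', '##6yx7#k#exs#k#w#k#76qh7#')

['#6yx7#', '#exs#', '#w#', '#76qh7#']

`findall` yields the raw match text (4 of them) because the pattern has no groups.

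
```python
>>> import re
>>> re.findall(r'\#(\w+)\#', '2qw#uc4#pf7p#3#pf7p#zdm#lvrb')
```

With a single group, `findall` returns only what that group captured — 3 items.

['uc4', '3', 'zdm']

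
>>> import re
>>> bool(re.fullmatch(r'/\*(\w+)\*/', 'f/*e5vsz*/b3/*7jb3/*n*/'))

For `fullmatch`, every character of the input must be accounted for by the pattern.
Here the string isn't matched end-to-end, so the call returns None, and `bool(None)` is False.

False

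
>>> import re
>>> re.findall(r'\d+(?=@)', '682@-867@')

The `(?=…)`/`(?<=…)` assertion just peeks at neighbouring text; it doesn't advance the match position.
With no groups in the pattern, `findall` gives back each whole match — 2 here.

['682', '867']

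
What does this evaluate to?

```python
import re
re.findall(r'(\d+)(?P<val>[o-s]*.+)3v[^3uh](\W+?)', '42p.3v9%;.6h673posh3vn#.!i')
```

A `+?`/`*?`/`{m,n}?` starts at its minimum and grows only as far as needed for what follows to match.
`findall` packs the 3 group values into a tuple for every match.

[('42', 'p.3v9%;.6h673posh', '#')]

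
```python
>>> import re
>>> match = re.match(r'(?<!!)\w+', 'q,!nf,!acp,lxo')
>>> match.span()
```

The negative lookahead/lookbehind blocks any match where the forbidden context is present.
`re.match` won't scan ahead — the pattern has to work from the very first character.
The match spans [0:1] → 'q'.

(0, 1)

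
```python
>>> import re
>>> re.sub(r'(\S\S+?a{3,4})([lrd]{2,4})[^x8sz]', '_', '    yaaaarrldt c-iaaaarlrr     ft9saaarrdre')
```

'    _ _    _'

Pattern: a non-whitespace character, then one or more of a non-whitespace character (lazy), then 3 to 4 of the literal 'a' (captured); then 2 to 4 of one of [lrd] (captured); then any character except [x8sz].
Matches: at [4:14] → 'yaaaarrldt'; at [15:27] → 'c-iaaaarlrr '; at [31:43] → 'ft9saaarrdre'.
Every occurrence is swapped for '_'.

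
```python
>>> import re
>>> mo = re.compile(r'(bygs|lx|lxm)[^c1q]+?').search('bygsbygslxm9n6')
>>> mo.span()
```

(0, 5)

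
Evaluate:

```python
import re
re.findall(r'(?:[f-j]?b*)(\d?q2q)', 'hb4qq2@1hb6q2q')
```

['6q2q']

The pattern matches optionally a character in [f-j], then zero or more of a literal 'b' (non-capturing group); then optionally a digit, then the literal 'q2q' (captured).
Scanning left to right: at [8:14] match 'hb6q2q', group 1 = '6q2q'.
With a single group, `findall` returns only what that group captured — 1 item.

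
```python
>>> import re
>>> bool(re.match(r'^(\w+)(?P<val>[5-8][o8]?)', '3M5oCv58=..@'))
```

The pattern matches anchored at the start of the string; then one or more of a word character (captured); then a character in [5-8], then optionally one of [o8] (captured as 'val').
`re.match` won't scan ahead — the pattern has to work from the very first character.
The match spans [0:8] → '3M5oCv58'.
Captured: group 1 = '3M5oCv5', group 2 = '8'.

True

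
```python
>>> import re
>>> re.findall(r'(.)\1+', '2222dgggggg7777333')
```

['2', 'g', '7', '3']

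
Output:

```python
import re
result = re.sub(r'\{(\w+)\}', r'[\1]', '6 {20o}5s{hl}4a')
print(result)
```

`\1` in the replacement pulls in group 1's text for each match.

6 [20o]5s[hl]4a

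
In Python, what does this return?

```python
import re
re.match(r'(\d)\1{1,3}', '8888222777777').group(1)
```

The match spans [0:4] → '8888'.
Captured: group 1 = '8'.

'8'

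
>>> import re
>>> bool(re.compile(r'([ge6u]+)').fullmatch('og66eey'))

False

`re.fullmatch` is like wrapping the pattern in `^…$` (in single-line mode).
Here the pattern can't cover the whole string, so the call returns None, and `bool(None)` is False.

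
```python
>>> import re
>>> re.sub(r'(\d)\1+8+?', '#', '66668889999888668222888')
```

'#88#88##88'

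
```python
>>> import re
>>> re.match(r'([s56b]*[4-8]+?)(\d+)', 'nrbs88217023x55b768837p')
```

None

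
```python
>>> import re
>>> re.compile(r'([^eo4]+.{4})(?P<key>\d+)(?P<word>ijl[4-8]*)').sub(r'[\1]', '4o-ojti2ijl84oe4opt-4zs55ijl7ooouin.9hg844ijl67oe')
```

The pattern matches one or more of any character except [eo4], then exactly 4 of any character (captured); then one or more of a digit (captured as 'key'); then the literal 'ijl', then zero or more of a character in [4-8] (captured as 'word').
Matches: at [2:13] → '-ojti2ijl84'; at [17:29] → 'pt-4zs55ijl7'; at [32:47] → 'uin.9hg844ijl67'.
`\1` in the replacement pulls in group 1's text for each match.

'4o[-ojti]oe4o[pt-4zs5]ooo[uin.9hg84]oe'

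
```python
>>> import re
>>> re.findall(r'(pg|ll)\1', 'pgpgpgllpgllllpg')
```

['pg', 'll']

The backreference `\1` re-matches whatever the first group consumed, character for character.
`findall` collects group 1 from each match (2 total).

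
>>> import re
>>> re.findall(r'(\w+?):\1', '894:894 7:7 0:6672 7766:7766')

['894', '7', '7766']

A backreference is literal: `\1` must see the identical characters the first group matched.
Scanning left to right: at [0:7] match '894:894', group 1 = '894'; at [8:11] match '7:7', group 1 = '7'; at [19:28] match '7766:7766', group 1 = '7766'.
`findall` collects group 1 from each match (3 total).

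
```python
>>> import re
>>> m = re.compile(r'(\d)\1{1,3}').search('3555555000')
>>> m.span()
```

A backreference is literal: `\1` must see the identical characters the first group matched.
The match spans [1:5] → '5555'.

(1, 5)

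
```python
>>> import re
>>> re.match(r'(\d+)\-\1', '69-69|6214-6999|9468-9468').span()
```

(0, 5)

`match` is anchored at position 0; if the pattern doesn't fit there, it returns None.
The match spans [0:5] → '69-69'.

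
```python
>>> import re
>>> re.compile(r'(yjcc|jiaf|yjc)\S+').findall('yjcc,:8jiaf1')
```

`|` is ordered: at each position the engine commits to the first alternative that works.
Because there's exactly one group, `findall` drops the full match and keeps group 1 from the one hit.

['yjcc']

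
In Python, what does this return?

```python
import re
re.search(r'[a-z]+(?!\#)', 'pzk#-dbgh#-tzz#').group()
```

The negative lookaround is zero-width — it rules out positions where the adjacent text would match, without consuming anything.
The match spans [0:2] → 'pz'.

'pz'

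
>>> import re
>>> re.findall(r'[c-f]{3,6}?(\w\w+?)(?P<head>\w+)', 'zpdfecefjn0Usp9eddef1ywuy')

[('ce', 'fjn0Usp9eddef1ywuy')]

With the lazy modifier that quantifier settles for the fewest repetitions that let the rest of the pattern succeed (the atoms after it are unaffected and can still be greedy).
2 groups means the one result is a tuple of 2 captured strings — 1 here.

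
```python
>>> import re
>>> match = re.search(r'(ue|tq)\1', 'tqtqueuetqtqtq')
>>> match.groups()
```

('tq',)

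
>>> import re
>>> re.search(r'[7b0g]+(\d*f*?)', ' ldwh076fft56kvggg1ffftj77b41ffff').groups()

('6',)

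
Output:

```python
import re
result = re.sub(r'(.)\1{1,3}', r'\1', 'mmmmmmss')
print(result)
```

After group 1 captures some text, `\1` only succeeds where that same text appears again.
Matches: at [0:4] → 'mmmm'; at [4:6] → 'mm'; at [6:8] → 'ss'.
The replacement refers to a captured group, so each match is rewritten using its own captured text.

mms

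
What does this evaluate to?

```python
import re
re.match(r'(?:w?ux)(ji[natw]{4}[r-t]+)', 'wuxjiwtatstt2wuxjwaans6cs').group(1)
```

'jiwtatstt'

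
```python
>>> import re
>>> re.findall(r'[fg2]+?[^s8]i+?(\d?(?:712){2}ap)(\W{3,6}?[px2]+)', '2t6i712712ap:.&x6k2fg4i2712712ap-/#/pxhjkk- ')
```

[('2712712ap', '-/#/px')]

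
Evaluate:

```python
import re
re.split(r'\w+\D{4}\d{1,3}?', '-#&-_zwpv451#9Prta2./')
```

['-#&-', '51#', './']

The pattern matches one or more of a word character; then exactly 4 of a non-digit, then 1 to 3 of a digit (lazy).
`split` removes every match and returns the 3 fragments in between.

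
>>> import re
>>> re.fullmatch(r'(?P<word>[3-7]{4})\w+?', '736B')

None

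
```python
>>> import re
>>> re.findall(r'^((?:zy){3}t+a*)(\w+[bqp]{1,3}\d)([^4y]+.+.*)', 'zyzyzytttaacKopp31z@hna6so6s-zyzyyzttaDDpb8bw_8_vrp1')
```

[('zyzyzytttaa', 'cKopp3', '1z@hna6so6s-zyzyyzttaDDpb8bw_8_vrp1')]

Multiple groups make `findall` return tuples — one 3-tuple for the one match.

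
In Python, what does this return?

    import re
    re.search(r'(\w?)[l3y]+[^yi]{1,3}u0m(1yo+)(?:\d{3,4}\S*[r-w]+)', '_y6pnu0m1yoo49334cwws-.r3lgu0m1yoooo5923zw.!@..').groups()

The match spans [0:42] → '_y6pnu0m1yoo49334cwws-.r3lgu0m1yoooo5923zw'.
Captured: group 1 = '_', group 2 = '1yoo'.

('_', '1yoo')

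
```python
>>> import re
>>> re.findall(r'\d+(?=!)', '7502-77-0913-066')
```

`findall` yields the raw match text (0 of them) because the pattern has no groups.
Nothing in the string satisfies the pattern, so the list is empty.

[]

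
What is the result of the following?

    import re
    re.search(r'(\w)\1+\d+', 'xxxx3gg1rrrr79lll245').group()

'xxxx3'

After group 1 captures some text, `\1` only succeeds where that same text appears again.
`search` walks the string left to right and returns the first match it finds.
The match spans [0:5] → 'xxxx3'.
Captured: group 1 = 'x'.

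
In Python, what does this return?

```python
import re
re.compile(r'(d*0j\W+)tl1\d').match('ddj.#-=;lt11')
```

None

`match` is anchored at position 0; if the pattern doesn't fit there, it returns None.
Here position 0 doesn't satisfy it, so the call returns None.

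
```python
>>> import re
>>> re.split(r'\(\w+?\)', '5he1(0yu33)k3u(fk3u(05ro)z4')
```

Each match becomes a cut point; 3 segments remain.

['5he1', 'k3u(fk3u', 'z4']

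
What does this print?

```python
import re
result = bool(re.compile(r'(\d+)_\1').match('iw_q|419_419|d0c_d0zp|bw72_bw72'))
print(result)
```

False

The backreference `\1` re-matches whatever the first group consumed, character for character.
`re.match` only tries the pattern at the start of the string.
Here the string doesn't start with a match, so the call returns None, and `bool(None)` is False.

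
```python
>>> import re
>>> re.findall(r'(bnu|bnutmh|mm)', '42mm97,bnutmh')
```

['mm', 'bnu']

Alternation isn't longest-match — the leftmost alternative that fits at this position is chosen.
One capturing group, so `findall` returns just the captured substring from each match — 2 in all.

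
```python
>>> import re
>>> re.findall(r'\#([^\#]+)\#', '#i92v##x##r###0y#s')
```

Scanning left to right: at [0:6] match '#i92v#', group 1 = 'i92v'; at [6:9] match '#x#', group 1 = 'x'; at [9:12] match '#r#', group 1 = 'r'; at [13:17] match '#0y#', group 1 = '0y'.
With a single group, `findall` returns only what that group captured — 4 items.

['i92v', 'x', 'r', '0y']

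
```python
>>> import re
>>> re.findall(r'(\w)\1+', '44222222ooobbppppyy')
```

['4', '2', 'o', 'b', 'p', 'y']

After group 1 captures some text, `\1` only succeeds where that same text appears again.
Walking the string: at [0:2] match '44', group 1 = '4'; at [2:8] match '222222', group 1 = '2'; at [8:11] match 'ooo', group 1 = 'o'; at [11:13] match 'bb', group 1 = 'b'; at [13:17] match 'pppp', group 1 = 'p'; ….
One capturing group, so `findall` returns just the captured substring from each match — 6 in all.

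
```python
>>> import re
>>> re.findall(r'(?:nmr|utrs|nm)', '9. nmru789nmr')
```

The regex engine tests alternatives in the order written; an earlier branch that matches wins even if a later one would match more.
Matches: at [3:6] → 'nmr'; at [10:13] → 'nmr'.
`findall` yields the raw match text (2 of them) because the pattern has no groups.

['nmr', 'nmr']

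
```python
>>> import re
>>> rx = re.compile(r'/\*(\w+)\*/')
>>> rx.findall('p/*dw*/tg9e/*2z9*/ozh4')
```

['dw', '2z9']

Because there's exactly one group, `findall` drops the full match and keeps group 1 from each hit.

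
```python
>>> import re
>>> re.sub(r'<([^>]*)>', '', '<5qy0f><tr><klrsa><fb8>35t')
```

'35t'

Matches: at [0:7] → '<5qy0f>'; at [7:11] → '<tr>'; at [11:18] → '<klrsa>'; at [18:23] → '<fb8>'.
`sub` substitutes '' at each match site.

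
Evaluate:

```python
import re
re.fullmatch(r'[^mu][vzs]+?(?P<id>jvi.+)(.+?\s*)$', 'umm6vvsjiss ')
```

This matches any character except [mu], then one or more of one of [vzs] (lazy); then the literal 'jvi', then one or more of any character (captured as 'id'); then one or more of any character (lazy), then zero or more of whitespace (captured); then anchored at the end.
For `fullmatch`, every character of the input must be accounted for by the pattern.
Here there's no way to consume every character, so the call returns None.

None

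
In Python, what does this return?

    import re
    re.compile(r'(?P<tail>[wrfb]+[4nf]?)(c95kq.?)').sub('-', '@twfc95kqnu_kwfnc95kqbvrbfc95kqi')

'@t-u_k-v-'

Pattern: one or more of one of [wrfb], then optionally one of [4nf] (captured as 'tail'); then the literal 'c9', then the literal '5kq', then optionally any character (captured).
Matches: at [2:10] → 'wfc95kqn'; at [13:22] → 'wfnc95kqb'; at [23:32] → 'rbfc95kqi'.
Each match is replaced by '-'.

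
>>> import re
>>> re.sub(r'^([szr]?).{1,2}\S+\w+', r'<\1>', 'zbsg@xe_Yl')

'<z>'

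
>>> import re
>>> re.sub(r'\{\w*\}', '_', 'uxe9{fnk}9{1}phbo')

`sub` substitutes '_' at each match site.

'uxe9_9_phbo'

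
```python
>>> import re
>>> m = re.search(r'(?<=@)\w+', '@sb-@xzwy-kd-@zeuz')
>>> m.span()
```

(1, 3)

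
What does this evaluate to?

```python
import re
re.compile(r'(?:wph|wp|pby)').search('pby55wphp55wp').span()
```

(0, 3)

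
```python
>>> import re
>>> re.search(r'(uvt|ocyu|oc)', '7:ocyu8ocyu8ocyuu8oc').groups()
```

Branches in `(...|...)` are attempted left-to-right; the first branch that allows the whole pattern to succeed is taken.
`re.search` tries every starting position until one works.
The match spans [2:6] → 'ocyu'.
Captured: group 1 = 'ocyu'.

('ocyu',)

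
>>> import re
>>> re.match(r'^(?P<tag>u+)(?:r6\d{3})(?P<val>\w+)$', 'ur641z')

Pattern: anchored at the start of the string; then one or more of a literal 'u' (captured as 'tag'); then the literal 'r6', then exactly 3 of a digit (non-capturing group); then one or more of a word character (captured as 'val'); then anchored at the end.
`re.match` only tries the pattern at the start of the string.
Here the string doesn't start with a match, so the call returns None.

None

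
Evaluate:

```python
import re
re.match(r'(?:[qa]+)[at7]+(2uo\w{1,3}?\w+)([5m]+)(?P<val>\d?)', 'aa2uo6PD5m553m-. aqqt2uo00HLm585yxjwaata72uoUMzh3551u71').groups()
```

('2uo6PD5m553', 'm', '')

This matches one or more of one of [qa] (non-capturing group); then one or more of one of [at7]; then the literal '2uo', then 1 to 3 of a word character (lazy), then one or more of a word character (captured); then one or more of one of [5m] (captured); then optionally a digit (captured as 'val').
`re.match` won't scan ahead — the pattern has to work from the very first character.
The match spans [0:14] → 'aa2uo6PD5m553m'.
Captured: group 1 = '2uo6PD5m553', group 2 = 'm', group 3 = ''.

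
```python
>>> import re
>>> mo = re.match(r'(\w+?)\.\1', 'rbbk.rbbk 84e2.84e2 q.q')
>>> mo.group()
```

`re.match` only tries the pattern at the start of the string.
The match spans [0:9] → 'rbbk.rbbk'.

'rbbk.rbbk'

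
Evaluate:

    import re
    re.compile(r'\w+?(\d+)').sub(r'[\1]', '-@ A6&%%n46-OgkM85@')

'-@ [6]&%%[46]-[85]@'

This matches one or more of a word character (lazy); then one or more of a digit (captured).
A `+?`/`*?`/`{m,n}?` starts at its minimum and grows only as far as needed for what follows to match.
Matches: at [3:5] → 'A6'; at [8:11] → 'n46'; at [12:18] → 'OgkM85'.
`\1` in the replacement pulls in group 1's text for each match.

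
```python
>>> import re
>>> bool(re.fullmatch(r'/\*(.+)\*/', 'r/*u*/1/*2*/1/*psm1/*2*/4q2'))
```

For `fullmatch`, every character of the input must be accounted for by the pattern.
Here the string isn't matched end-to-end, so the call returns None, and `bool(None)` is False.

False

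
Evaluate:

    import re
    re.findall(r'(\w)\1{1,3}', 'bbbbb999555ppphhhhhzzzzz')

`\1` is not a pattern — it's the concrete string captured by group 1, re-applied verbatim.
Walking the string: at [0:4] match 'bbbb', group 1 = 'b'; at [5:8] match '999', group 1 = '9'; at [8:11] match '555', group 1 = '5'; at [11:14] match 'ppp', group 1 = 'p'; at [14:18] match 'hhhh', group 1 = 'h'; ….
With a single group, `findall` returns only what that group captured — 6 items.

['b', '9', '5', 'p', 'h', 'z']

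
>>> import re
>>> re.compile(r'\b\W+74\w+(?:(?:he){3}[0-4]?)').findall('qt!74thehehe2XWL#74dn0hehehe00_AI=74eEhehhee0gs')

The pattern matches a word boundary (`\b`, zero-width); then one or more of a non-word character, then the literal '74'; then one or more of a word character; then the literal 'he' repeated 3 times, then optionally a character in [0-4] (non-capturing group).
With no groups in the pattern, `findall` gives back each whole match — 2 here.

['!74thehehe2', '#74dn0hehehe0']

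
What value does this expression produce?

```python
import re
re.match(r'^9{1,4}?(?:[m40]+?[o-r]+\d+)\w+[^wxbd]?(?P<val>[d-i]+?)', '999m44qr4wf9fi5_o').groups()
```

Pattern: anchored at the start of the string; then 1 to 4 of a literal '9' (lazy); then one or more of one of [m40] (lazy), then one or more of a character in [o-r], then one or more of a digit (non-capturing group); then one or more of a word character, then optionally any character except [wxbd]; then one or more of a character in [d-i] (lazy) (captured as 'val').
`match` is anchored at position 0; if the pattern doesn't fit there, it returns None.
The match spans [0:14] → '999m44qr4wf9fi'.
Captured: group 1 = 'i'.

('i',)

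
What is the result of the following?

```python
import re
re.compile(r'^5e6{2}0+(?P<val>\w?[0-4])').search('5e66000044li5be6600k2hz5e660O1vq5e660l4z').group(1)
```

'44'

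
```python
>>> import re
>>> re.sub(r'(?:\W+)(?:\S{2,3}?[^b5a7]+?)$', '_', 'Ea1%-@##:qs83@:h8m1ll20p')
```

'Ea1_'

This matches one or more of a non-word character (non-capturing group); then 2 to 3 of a non-whitespace character (lazy), then one or more of any character except [b5a7] (lazy) (non-capturing group); then anchored at the end.
Matches: at [3:24] → '%-@##:qs83@:h8m1ll20p'.
Each match is replaced by '_'.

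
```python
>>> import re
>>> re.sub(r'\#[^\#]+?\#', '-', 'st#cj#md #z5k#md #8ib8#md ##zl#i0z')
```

Matches: at [2:6] → '#cj#'; at [9:14] → '#z5k#'; at [17:23] → '#8ib8#'; at [27:31] → '#zl#'.
Each match is replaced by '-'.

'st-md -md -md #-i0z'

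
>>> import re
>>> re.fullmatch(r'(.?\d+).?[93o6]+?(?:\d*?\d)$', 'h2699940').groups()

('h2699',)

The match spans [0:8] → 'h2699940'.
Captured: group 1 = 'h2699'.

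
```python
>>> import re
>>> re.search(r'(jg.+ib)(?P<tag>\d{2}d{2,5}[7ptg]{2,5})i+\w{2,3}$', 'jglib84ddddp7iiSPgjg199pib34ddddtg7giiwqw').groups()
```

The match spans [0:41] → 'jglib84ddddp7iiSPgjg199pib34ddddtg7giiwqw'.
Captured: group 1 = 'jglib84ddddp7iiSPgjg199pib', group 2 = '34ddddtg7g'.

('jglib84ddddp7iiSPgjg199pib', '34ddddtg7g')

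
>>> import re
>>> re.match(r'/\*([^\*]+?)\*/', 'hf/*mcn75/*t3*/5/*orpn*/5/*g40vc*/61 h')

None

`match` is anchored at position 0; if the pattern doesn't fit there, it returns None.
Here the string doesn't start with a match, so the call returns None.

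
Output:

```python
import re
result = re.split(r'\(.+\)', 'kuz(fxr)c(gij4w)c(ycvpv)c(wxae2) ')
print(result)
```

Matches to split on: at [3:32] → '(fxr)c(gij4w)c(ycvpv)c(wxae2)'.
Splitting on the pattern gives 2 pieces.

['kuz', ' ']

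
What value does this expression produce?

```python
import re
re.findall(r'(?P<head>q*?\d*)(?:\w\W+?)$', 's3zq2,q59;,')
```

['q5']

Pattern: zero or more of the literal 'q' (lazy), then zero or more of a digit (captured as 'head'); then a word character, then one or more of a non-word character (lazy) (non-capturing group); then anchored at the end.
With a single group, `findall` returns only what that group captured — 1 item.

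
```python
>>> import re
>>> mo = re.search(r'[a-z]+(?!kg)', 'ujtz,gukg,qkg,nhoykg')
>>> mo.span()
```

(0, 4)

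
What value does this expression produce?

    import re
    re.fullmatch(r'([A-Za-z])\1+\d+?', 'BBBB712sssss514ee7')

None

After group 1 captures some text, `\1` only succeeds where that same text appears again.
`re.fullmatch` is like wrapping the pattern in `^…$` (in single-line mode).
Here the string isn't matched end-to-end, so the call returns None.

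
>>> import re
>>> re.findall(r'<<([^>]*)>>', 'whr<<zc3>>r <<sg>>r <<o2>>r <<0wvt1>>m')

Walking the string: at [3:10] match '<<zc3>>', group 1 = 'zc3'; at [12:18] match '<<sg>>', group 1 = 'sg'; at [20:26] match '<<o2>>', group 1 = 'o2'; at [28:37] match '<<0wvt1>>', group 1 = '0wvt1'.
Because there's exactly one group, `findall` drops the full match and keeps group 1 from each hit.

['zc3', 'sg', 'o2', '0wvt1']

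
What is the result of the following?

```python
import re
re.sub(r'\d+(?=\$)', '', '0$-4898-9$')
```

Lookahead/lookbehind check context without consuming it, so the matched span excludes the asserted characters.
Matches: at [0:1] → '0'; at [8:9] → '9'.
Each match is replaced by ''.

'$-4898-$'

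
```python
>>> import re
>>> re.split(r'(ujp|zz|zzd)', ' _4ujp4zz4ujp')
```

The group in the pattern means `split` returns the separators' captures alongside the pieces.

[' _4', 'ujp', '4', 'zz', '4', 'ujp', '']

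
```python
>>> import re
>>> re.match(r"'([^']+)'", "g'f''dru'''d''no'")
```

None

`re.match` won't scan ahead — the pattern has to work from the very first character.
Here position 0 doesn't satisfy it, so the call returns None.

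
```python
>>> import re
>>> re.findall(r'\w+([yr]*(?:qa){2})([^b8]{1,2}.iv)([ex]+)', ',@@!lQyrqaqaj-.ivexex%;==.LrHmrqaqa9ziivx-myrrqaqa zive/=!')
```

Multiple groups make `findall` return tuples — one 3-tuple for each match.

[('qaqa', 'j-.iv', 'exex'), ('qaqa', '9ziiv', 'x'), ('qaqa', ' ziv', 'e')]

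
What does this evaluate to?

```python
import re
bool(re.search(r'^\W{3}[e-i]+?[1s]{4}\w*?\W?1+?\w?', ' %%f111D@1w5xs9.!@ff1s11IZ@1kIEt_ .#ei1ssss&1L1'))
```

False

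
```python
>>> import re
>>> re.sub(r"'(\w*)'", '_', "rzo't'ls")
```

Matches: at [3:6] → "'t'".
Each match is replaced by '_'.

'rzo_ls'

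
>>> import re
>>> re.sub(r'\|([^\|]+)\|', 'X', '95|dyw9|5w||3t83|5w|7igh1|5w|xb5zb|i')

Matches: at [2:8] → '|dyw9|'; at [11:17] → '|3t83|'; at [19:26] → '|7igh1|'; at [28:35] → '|xb5zb|'.
Every occurrence is swapped for 'X'.

'95X5w|X5wX5wXi'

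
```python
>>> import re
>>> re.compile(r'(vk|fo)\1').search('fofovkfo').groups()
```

A backreference is literal: `\1` must see the identical characters the first group matched.
Unlike `match`, `search` isn't anchored — it looks for the pattern anywhere in the string.
The match spans [0:4] → 'fofo'.
Captured: group 1 = 'fo'.

('fo',)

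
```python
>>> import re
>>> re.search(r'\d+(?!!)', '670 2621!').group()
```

'670'

The negative lookahead/lookbehind blocks any match where the forbidden context is present.
`re.search` tries every starting position until one works.
The match spans [0:3] → '670'.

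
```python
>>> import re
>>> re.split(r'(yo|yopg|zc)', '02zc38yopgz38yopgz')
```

Branches in `(...|...)` are attempted left-to-right; the first branch that allows the whole pattern to succeed is taken.
Because the pattern has a capturing group, `split` also inserts each captured text between the pieces.

['02', 'zc', '38', 'yo', 'pgz38', 'yo', 'pgz']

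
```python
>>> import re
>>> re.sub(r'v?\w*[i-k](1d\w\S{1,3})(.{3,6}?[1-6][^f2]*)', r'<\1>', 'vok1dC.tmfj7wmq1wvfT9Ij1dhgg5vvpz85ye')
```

'<1dC.tm><1dhgg5>'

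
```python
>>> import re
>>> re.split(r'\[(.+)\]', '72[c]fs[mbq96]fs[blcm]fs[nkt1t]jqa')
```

`re.split` interleaves the captured-group text with the surrounding fragments.

['72', 'c]fs[mbq96]fs[blcm]fs[nkt1t', 'jqa']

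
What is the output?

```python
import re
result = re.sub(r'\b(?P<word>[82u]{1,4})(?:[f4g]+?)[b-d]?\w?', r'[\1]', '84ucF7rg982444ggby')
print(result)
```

[8]cF7rg982444ggby

This matches a word boundary (`\b`, zero-width); then 1 to 4 of one of [82u] (captured as 'word'); then one or more of one of [f4g] (lazy) (non-capturing group); then optionally a character in [b-d], then optionally a word character.
Matches: at [0:3] → '84u'.
`\1` in the replacement pulls in group 1's text for each match.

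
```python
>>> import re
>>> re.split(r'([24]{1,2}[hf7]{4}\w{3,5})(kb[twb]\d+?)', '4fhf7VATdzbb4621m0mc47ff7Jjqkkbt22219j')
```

Pattern: 1 to 2 of one of [24], then exactly 4 of one of [hf7], then 3 to 5 of a word character (captured); then the literal 'kb', then one of [twb], then one or more of a digit (lazy) (captured).
Matches to split on: at [20:33] → '47ff7Jjqkkbt2'.
Because the pattern has a capturing group, `split` also inserts each captured text between the pieces.

['4fhf7VATdzbb4621m0mc', '47ff7Jjqk', 'kbt2', '2219j']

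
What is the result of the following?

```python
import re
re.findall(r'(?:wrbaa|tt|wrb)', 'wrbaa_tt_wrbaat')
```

['wrbaa', 'tt', 'wrbaa']

Alternation tries branches left to right and keeps the first one that lets the overall match succeed at that position.
No capturing groups, so `findall` returns the 3 full match strings.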